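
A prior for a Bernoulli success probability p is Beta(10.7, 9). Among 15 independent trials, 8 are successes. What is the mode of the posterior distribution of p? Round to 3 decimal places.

p̂_MAP = 0.541

Prior: Beta(10.7, 9).
Data: 8 successes in 15 trials. The binomial likelihood contributes p^8(1−p)^7, so the posterior is Beta(10.7+8, 9+7) = Beta(18.7, 16).
For Beta(a, b) with a, b > 1 the mode is (a−1)/(a+b−2) = 17.7/32.7 ≈ 0.541.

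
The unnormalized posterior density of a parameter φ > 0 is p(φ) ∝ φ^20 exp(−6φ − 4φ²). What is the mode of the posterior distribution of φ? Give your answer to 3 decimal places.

φ̂_MAP = 1.250

ℓ'(φ) = 20/φ − 6 − 8φ. Setting this to zero and multiplying by φ: 8φ² + 6φ − 20 = 0.
φ = (−6 + √(6² + 4·8·20)) / (2·8) = (−6 + √676) / 16 = (−6 + 26)/16 = 5/4.
ℓ''(φ) = −20/φ² − 8 < 0, confirming a maximum.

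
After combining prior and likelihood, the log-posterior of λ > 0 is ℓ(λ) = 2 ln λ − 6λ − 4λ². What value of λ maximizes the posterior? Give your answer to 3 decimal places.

ℓ'(λ) = 2/λ − 6 − 8λ. Setting this to zero and multiplying by λ: 8λ² + 6λ − 2 = 0.
λ = (−6 + √(6² + 4·8·2)) / (2·8) = (−6 + √100) / 16 = (−6 + 10)/16 = 1/4.
ℓ''(λ) = −2/λ² − 8 < 0, confirming a maximum.

λ̂_MAP = 0.250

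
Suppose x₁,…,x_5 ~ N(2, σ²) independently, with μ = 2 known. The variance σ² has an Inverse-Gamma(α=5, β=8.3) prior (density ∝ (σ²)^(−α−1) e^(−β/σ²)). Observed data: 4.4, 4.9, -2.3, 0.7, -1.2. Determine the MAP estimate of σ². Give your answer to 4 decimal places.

Sum of squared deviations about the known mean: SS = (4.4−2)² + (4.9−2)² + (-2.3−2)² + (0.7−2)² + (-1.2−2)² = 44.59.
The Normal likelihood contributes (σ²)^(−n/2) exp(−SS/(2σ²)), so the posterior is Inverse-Gamma(α + n/2, β + SS/2) = Inverse-Gamma(7.5, 30.595).
The mode of Inverse-Gamma(a, b) is b/(a+1) = 30.595/8.5 ≈ 3.5994.

σ̂²_MAP = 3.5994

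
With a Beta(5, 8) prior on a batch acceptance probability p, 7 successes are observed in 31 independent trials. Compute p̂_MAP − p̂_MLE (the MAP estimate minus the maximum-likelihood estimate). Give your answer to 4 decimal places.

Posterior is Beta(12, 32); MAP = (12−1)/(44−2) = 11/42 ≈ 0.26190.
MLE ignores the prior: p̂_MLE = k/n = 7/31 ≈ 0.22581.
Difference = 11/42 − 7/31 = 47/1302 ≈ 0.0361.

MAP − MLE = 0.0361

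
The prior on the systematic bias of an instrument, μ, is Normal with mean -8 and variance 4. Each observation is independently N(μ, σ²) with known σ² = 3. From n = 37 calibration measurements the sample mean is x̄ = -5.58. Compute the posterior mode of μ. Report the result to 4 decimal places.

μ̂_MAP = -5.6281

n = 37, x̄ = -5.58.
For a Normal prior and Normal likelihood with known variance, the posterior is Normal; its mode equals its mean, the precision-weighted average.
Prior precision 1/σ₀² = 1/4 = 0.25; data precision n/σ² = 37/3.
μ̂ = (0.25·(-8) + (37/3)·(-5.58)) / (0.25 + 37/3) = (-70.82)/(151/12) = -21246/3775 ≈ -5.6281.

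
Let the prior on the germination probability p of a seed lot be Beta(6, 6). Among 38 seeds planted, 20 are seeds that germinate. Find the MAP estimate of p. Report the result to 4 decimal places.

Prior: Beta(6, 6).
Data: 20 successes in 38 trials. The binomial likelihood contributes p^20(1−p)^18, so the posterior is Beta(6+20, 6+18) = Beta(26, 24).
For Beta(a, b) with a, b > 1 the mode is (a−1)/(a+b−2) = 25/48 ≈ 0.5208.

p̂_MAP = 0.5208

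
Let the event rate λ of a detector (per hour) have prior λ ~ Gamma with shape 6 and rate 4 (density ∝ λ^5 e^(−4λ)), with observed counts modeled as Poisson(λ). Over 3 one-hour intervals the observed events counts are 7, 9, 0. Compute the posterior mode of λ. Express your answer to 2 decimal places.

Σxᵢ = 7+9+0 = 16, with n = 3.
Posterior ∝ λ^5e^(−4λ) · λ^16e^(−3λ) = λ^21e^(−7λ), i.e. Gamma(shape=22, rate=7).
The mode of a Gamma(a, b) with a ≥ 1 (shape–rate) is (a−1)/b = 21/7 ≈ 3.00.

λ̂_MAP = 3.00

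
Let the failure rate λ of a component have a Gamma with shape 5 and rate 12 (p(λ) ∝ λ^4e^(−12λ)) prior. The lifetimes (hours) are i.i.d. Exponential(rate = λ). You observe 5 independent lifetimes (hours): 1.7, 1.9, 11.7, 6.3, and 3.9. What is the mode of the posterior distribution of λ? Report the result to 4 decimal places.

The Exponential(rate=λ) likelihood is ∝ λ^n e^(−λΣtᵢ). Here n = 5 and Σtᵢ = 1.7 + 1.9 + 11.7 + 6.3 + 3.9 = 25.5.
Posterior ∝ λ^4e^(−12λ) · λ^5e^(−25.5λ) = λ^9e^(−37.5λ), i.e. Gamma(10, 37.5).
Mode = (a−1)/b = 9/37.5 ≈ 0.2400.

λ̂_MAP = 0.2400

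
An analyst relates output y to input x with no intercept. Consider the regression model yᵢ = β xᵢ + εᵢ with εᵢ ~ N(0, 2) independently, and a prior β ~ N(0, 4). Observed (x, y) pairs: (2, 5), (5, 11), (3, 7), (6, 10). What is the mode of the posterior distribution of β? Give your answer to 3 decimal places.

β̂_MAP = 1.960

log p(β | y) = −Σ(yᵢ − βxᵢ)²/(2·2) − β²/(2·4) + const.
Setting the derivative to zero: Σxᵢ(yᵢ − βxᵢ)/2 − β/4 = 0, so β = Σxᵢyᵢ / (Σxᵢ² + σ²/τ²).
Σxᵢyᵢ = 2·5 + 5·11 + 3·7 + 6·10 = 146; Σxᵢ² = 74; σ²/τ² = 0.5.
β̂_MAP = 146 / (74 + 0.5) = 146/74.5 ≈ 1.960.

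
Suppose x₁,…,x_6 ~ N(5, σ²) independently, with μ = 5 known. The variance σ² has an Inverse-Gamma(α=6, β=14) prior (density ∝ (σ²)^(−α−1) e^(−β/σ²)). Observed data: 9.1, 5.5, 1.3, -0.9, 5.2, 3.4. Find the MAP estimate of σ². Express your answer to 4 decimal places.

σ̂²_MAP = 4.8080

Sum of squared deviations about the known mean: SS = (9.1−5)² + (5.5−5)² + (1.3−5)² + (-0.9−5)² + (5.2−5)² + (3.4−5)² = 68.16.
The Normal likelihood contributes (σ²)^(−n/2) exp(−SS/(2σ²)), so the posterior is Inverse-Gamma(α + n/2, β + SS/2) = Inverse-Gamma(9, 48.08).
The mode of Inverse-Gamma(a, b) is b/(a+1) = 48.08/10 ≈ 4.8080.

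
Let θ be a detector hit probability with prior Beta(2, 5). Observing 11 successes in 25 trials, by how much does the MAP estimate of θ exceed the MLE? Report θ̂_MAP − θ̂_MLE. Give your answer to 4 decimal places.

Posterior is Beta(13, 19); MAP = (13−1)/(32−2) = 12/30 ≈ 0.40000.
MLE ignores the prior: θ̂_MLE = k/n = 11/25 ≈ 0.44000.
Difference = 12/30 − 11/25 = -1/25 ≈ -0.0400.

MAP − MLE = -0.0400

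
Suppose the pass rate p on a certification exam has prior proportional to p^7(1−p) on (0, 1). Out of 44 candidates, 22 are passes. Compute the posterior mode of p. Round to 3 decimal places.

The prior density ∝ p^7(1−p)^1 is the kernel of Beta(8, 2).
Data: 22 successes in 44 trials. The binomial likelihood contributes p^22(1−p)^22, so the posterior is Beta(8+22, 2+22) = Beta(30, 24).
For Beta(a, b) with a, b > 1 the mode is (a−1)/(a+b−2) = 29/52 ≈ 0.558.

p̂_MAP = 0.558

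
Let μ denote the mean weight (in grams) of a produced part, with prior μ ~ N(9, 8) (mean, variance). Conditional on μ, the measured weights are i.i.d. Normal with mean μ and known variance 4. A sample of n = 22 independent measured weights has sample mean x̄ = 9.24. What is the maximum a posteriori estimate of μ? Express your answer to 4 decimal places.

n = 22, x̄ = 9.24.
For a Normal prior and Normal likelihood with known variance, the posterior is Normal; its mode equals its mean, the precision-weighted average.
Prior precision 1/σ₀² = 1/8 = 0.125; data precision n/σ² = 22/4 = 5.5.
μ̂ = (0.125·9 + 5.5·9.24) / (0.125 + 5.5) = 51.945/5.625 = 3463/375 ≈ 9.2347.

μ̂_MAP = 9.2347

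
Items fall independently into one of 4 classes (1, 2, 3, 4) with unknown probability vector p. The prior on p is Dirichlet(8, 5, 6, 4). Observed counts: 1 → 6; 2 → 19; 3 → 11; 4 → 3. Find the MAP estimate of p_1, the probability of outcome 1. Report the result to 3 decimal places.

MAP estimate: 0.224

The posterior is Dirichlet(αᵢ + nᵢ) = Dirichlet(14, 24, 17, 7).
For a Dirichlet(a₁,…,a_K) with all aᵢ > 1, the mode has j-th component (aⱼ − 1)/(Σaᵢ − K).
Here Σaᵢ = 62 and K = 4, so p_1 = (14 − 1)/(62 − 4) = 13/58 ≈ 0.224.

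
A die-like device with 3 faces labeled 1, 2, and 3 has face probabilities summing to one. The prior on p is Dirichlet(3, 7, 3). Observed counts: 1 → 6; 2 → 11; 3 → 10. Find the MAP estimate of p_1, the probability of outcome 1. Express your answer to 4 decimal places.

MAP estimate: 0.2162

The posterior is Dirichlet(αᵢ + nᵢ) = Dirichlet(9, 18, 13).
For a Dirichlet(a₁,…,a_K) with all aᵢ > 1, the mode has j-th component (aⱼ − 1)/(Σaᵢ − K).
Here Σaᵢ = 40 and K = 3, so p_1 = (9 − 1)/(40 − 3) = 8/37 ≈ 0.2162.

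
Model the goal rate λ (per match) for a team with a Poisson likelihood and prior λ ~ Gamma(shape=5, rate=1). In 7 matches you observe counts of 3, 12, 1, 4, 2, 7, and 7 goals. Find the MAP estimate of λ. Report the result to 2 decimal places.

Σxᵢ = 3+12+1+4+2+7+7 = 36, with n = 7.
Posterior ∝ λ^4e^(−1λ) · λ^36e^(−7λ) = λ^40e^(−8λ), i.e. Gamma(shape=41, rate=8).
The mode of a Gamma(a, b) with a ≥ 1 (shape–rate) is (a−1)/b = 40/8 ≈ 5.00.

λ̂_MAP = 5.00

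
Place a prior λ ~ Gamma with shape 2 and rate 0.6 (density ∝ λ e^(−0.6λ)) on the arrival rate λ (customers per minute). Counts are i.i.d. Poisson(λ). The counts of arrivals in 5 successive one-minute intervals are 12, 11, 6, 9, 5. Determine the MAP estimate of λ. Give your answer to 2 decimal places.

λ̂_MAP = 7.86

Σxᵢ = 12+11+6+9+5 = 43, with n = 5.
Posterior ∝ λe^(−0.6λ) · λ^43e^(−5λ) = λ^44e^(−5.6λ), i.e. Gamma(shape=45, rate=5.6).
The mode of a Gamma(a, b) with a ≥ 1 (shape–rate) is (a−1)/b = 44/5.6 ≈ 7.86.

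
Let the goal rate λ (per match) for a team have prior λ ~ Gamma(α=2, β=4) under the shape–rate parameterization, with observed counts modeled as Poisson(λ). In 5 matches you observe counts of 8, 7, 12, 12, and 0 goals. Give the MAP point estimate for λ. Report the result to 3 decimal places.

λ̂_MAP = 4.444

Σxᵢ = 8+7+12+12+0 = 39, with n = 5.
Posterior ∝ λe^(−4λ) · λ^39e^(−5λ) = λ^40e^(−9λ), i.e. Gamma(shape=41, rate=9).
The mode of a Gamma(a, b) with a ≥ 1 (shape–rate) is (a−1)/b = 40/9 ≈ 4.444.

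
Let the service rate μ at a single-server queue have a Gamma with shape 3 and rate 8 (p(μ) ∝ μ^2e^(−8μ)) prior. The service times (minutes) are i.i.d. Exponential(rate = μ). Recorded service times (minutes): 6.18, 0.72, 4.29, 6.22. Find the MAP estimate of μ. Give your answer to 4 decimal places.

The Exponential(rate=μ) likelihood is ∝ μ^n e^(−μΣtᵢ). Here n = 4 and Σtᵢ = 6.18 + 0.72 + 4.29 + 6.22 = 17.41.
Posterior ∝ μ^2e^(−8μ) · μ^4e^(−17.41μ) = μ^6e^(−25.41μ), i.e. Gamma(7, 25.41).
Mode = (a−1)/b = 6/25.41 ≈ 0.2361.

μ̂_MAP = 0.2361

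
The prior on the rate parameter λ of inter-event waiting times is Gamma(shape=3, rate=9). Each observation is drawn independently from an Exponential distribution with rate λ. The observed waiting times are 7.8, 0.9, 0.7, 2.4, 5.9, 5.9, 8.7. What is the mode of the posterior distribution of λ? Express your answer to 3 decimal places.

The Exponential(rate=λ) likelihood is ∝ λ^n e^(−λΣtᵢ). Here n = 7 and Σtᵢ = 7.8 + 0.9 + 0.7 + 2.4 + 5.9 + 5.9 + 8.7 = 32.3.
Posterior ∝ λ^2e^(−9λ) · λ^7e^(−32.3λ) = λ^9e^(−41.3λ), i.e. Gamma(10, 41.3).
Mode = (a−1)/b = 9/41.3 ≈ 0.218.

λ̂_MAP = 0.218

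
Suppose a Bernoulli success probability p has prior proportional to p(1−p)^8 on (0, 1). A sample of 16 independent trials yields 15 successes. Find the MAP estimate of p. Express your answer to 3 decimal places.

The prior density ∝ p(1−p)^8 is the kernel of Beta(2, 9).
Data: 15 successes in 16 trials. The binomial likelihood contributes p^15(1−p)^1, so the posterior is Beta(2+15, 9+1) = Beta(17, 10).
For Beta(a, b) with a, b > 1 the mode is (a−1)/(a+b−2) = 16/25 ≈ 0.640.

p̂_MAP = 0.640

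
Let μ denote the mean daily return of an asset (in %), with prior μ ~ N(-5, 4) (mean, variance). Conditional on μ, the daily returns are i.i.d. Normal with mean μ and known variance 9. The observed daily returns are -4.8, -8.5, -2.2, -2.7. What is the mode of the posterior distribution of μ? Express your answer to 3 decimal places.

μ̂_MAP = -4.712

n = 4; x̄ = ((-4.8) + (-8.5) + (-2.2) + (-2.7))/4 = -18.2/4 = -4.55.
For a Normal prior and Normal likelihood with known variance, the posterior is Normal; its mode equals its mean, the precision-weighted average.
Prior precision 1/σ₀² = 1/4 = 0.25; data precision n/σ² = 4/9.
μ̂ = (0.25·(-5) + (4/9)·(-4.55)) / (0.25 + 4/9) = (-589/180)/(25/36) = -4.712.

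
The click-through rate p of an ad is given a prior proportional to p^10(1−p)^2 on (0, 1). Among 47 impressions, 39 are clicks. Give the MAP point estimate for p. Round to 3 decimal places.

The prior density ∝ p^10(1−p)^2 is the kernel of Beta(11, 3).
Data: 39 successes in 47 trials. The binomial likelihood contributes p^39(1−p)^8, so the posterior is Beta(11+39, 3+8) = Beta(50, 11).
For Beta(a, b) with a, b > 1 the mode is (a−1)/(a+b−2) = 49/59 ≈ 0.831.

p̂_MAP = 0.831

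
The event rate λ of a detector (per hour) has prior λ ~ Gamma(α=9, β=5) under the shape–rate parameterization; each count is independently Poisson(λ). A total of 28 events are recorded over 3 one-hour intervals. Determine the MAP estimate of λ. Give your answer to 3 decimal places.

Σxᵢ = 28, n = 3.
Posterior ∝ λ^8e^(−5λ) · λ^28e^(−3λ) = λ^36e^(−8λ), i.e. Gamma(shape=37, rate=8).
The mode of a Gamma(a, b) with a ≥ 1 (shape–rate) is (a−1)/b = 36/8 ≈ 4.500.

λ̂_MAP = 4.500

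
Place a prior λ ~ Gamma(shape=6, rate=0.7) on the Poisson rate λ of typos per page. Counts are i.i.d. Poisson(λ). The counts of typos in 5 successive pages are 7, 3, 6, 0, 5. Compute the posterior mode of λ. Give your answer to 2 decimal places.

λ̂_MAP = 4.56

Σxᵢ = 7+3+6+0+5 = 21, with n = 5.
Posterior ∝ λ^5e^(−0.7λ) · λ^21e^(−5λ) = λ^26e^(−5.7λ), i.e. Gamma(shape=27, rate=5.7).
The mode of a Gamma(a, b) with a ≥ 1 (shape–rate) is (a−1)/b = 26/5.7 ≈ 4.56.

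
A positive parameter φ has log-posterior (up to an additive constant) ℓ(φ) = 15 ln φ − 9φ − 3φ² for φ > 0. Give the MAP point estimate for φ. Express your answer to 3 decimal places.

φ̂_MAP = 1.000

ℓ'(φ) = 15/φ − 9 − 6φ. Setting this to zero and multiplying by φ: 6φ² + 9φ − 15 = 0.
φ = (−9 + √(9² + 4·6·15)) / (2·6) = (−9 + √441) / 12 = (−9 + 21)/12 = 1.
ℓ''(φ) = −15/φ² − 6 < 0, confirming a maximum.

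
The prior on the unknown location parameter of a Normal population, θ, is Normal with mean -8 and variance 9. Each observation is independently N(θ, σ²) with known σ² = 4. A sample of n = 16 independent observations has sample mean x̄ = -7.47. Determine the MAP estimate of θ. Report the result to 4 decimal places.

θ̂_MAP = -7.4843

n = 16, x̄ = -7.47.
For a Normal prior and Normal likelihood with known variance, the posterior is Normal; its mode equals its mean, the precision-weighted average.
Prior precision 1/σ₀² = 1/9; data precision n/σ² = 16/4 = 4.
θ̂ = ((1/9)·(-8) + 4·(-7.47)) / (1/9 + 4) = (-6923/225)/(37/9) = -6923/925 ≈ -7.4843.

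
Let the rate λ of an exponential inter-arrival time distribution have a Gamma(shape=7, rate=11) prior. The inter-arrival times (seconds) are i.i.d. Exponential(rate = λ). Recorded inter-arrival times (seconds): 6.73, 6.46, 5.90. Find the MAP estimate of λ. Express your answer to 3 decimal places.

λ̂_MAP = 0.299

The Exponential(rate=λ) likelihood is ∝ λ^n e^(−λΣtᵢ). Here n = 3 and Σtᵢ = 6.73 + 6.46 + 5.90 = 19.09.
Posterior ∝ λ^6e^(−11λ) · λ^3e^(−19.09λ) = λ^9e^(−30.09λ), i.e. Gamma(10, 30.09).
Mode = (a−1)/b = 9/30.09 ≈ 0.299.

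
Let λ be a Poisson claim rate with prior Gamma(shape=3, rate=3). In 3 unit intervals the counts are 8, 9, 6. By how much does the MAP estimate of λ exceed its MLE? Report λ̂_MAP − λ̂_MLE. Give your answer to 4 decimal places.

Σxᵢ = 23. Posterior is Gamma(26, 6); MAP = (26−1)/6 = 25/6 ≈ 4.16667.
MLE = x̄ = 23/3 ≈ 7.66667.
Difference = 25/6 − 23/3 = -7/2 ≈ -3.5000.

MAP − MLE = -3.5000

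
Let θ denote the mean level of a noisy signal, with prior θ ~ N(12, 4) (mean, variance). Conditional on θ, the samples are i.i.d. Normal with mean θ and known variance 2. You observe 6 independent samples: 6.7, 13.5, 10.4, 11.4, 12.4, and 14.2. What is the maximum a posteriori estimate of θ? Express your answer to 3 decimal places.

n = 6; x̄ = (6.7 + 13.5 + 10.4 + 11.4 + 12.4 + 14.2)/6 = 68.6/6 = 343/30 ≈ 11.4333.
For a Normal prior and Normal likelihood with known variance, the posterior is Normal; its mode equals its mean, the precision-weighted average.
Prior precision 1/σ₀² = 1/4 = 0.25; data precision n/σ² = 6/2 = 3.
θ̂ = (0.25·12 + 3·(343/30)) / (0.25 + 3) = 37.3/3.25 = 746/65 ≈ 11.477.

θ̂_MAP = 11.477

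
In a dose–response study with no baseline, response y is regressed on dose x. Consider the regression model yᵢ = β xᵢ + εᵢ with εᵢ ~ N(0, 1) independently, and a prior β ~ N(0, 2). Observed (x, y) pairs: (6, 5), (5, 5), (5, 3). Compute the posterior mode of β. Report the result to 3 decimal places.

log p(β | y) = −Σ(yᵢ − βxᵢ)²/(2·1) − β²/(2·2) + const.
Setting the derivative to zero: Σxᵢ(yᵢ − βxᵢ)/1 − β/2 = 0, so β = Σxᵢyᵢ / (Σxᵢ² + σ²/τ²).
Σxᵢyᵢ = 6·5 + 5·5 + 5·3 = 70; Σxᵢ² = 86; σ²/τ² = 0.5.
β̂_MAP = 70 / (86 + 0.5) = 70/86.5 ≈ 0.809.

β̂_MAP = 0.809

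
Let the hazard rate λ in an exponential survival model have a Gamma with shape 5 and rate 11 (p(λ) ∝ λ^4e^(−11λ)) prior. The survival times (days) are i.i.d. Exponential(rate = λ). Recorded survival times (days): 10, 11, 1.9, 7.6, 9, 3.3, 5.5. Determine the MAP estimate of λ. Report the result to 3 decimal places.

The Exponential(rate=λ) likelihood is ∝ λ^n e^(−λΣtᵢ). Here n = 7 and Σtᵢ = 10 + 11 + 1.9 + 7.6 + 9 + 3.3 + 5.5 = 48.3.
Posterior ∝ λ^4e^(−11λ) · λ^7e^(−48.3λ) = λ^11e^(−59.3λ), i.e. Gamma(12, 59.3).
Mode = (a−1)/b = 11/59.3 ≈ 0.185.

λ̂_MAP = 0.185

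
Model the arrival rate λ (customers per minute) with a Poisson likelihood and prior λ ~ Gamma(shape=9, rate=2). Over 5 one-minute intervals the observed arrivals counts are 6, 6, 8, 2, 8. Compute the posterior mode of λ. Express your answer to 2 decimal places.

Σxᵢ = 6+6+8+2+8 = 30, with n = 5.
Posterior ∝ λ^8e^(−2λ) · λ^30e^(−5λ) = λ^38e^(−7λ), i.e. Gamma(shape=39, rate=7).
The mode of a Gamma(a, b) with a ≥ 1 (shape–rate) is (a−1)/b = 38/7 ≈ 5.43.

λ̂_MAP = 5.43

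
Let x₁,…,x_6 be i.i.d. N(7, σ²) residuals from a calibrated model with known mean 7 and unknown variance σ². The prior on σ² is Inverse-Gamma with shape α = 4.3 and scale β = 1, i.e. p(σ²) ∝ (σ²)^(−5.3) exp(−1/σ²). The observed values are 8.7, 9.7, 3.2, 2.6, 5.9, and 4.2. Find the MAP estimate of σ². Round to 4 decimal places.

σ̂²_MAP = 3.3151

Sum of squared deviations about the known mean: SS = (8.7−7)² + (9.7−7)² + (3.2−7)² + (2.6−7)² + (5.9−7)² + (4.2−7)² = 53.03.
The Normal likelihood contributes (σ²)^(−n/2) exp(−SS/(2σ²)), so the posterior is Inverse-Gamma(α + n/2, β + SS/2) = Inverse-Gamma(7.3, 27.515).
The mode of Inverse-Gamma(a, b) is b/(a+1) = 27.515/8.3 ≈ 3.3151.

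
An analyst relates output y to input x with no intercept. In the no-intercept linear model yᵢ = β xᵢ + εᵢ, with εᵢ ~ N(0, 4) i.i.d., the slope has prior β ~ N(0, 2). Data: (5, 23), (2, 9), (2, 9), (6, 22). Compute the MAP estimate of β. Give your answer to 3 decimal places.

log p(β | y) = −Σ(yᵢ − βxᵢ)²/(2·4) − β²/(2·2) + const.
Setting the derivative to zero: Σxᵢ(yᵢ − βxᵢ)/4 − β/2 = 0, so β = Σxᵢyᵢ / (Σxᵢ² + σ²/τ²).
Σxᵢyᵢ = 5·23 + 2·9 + 2·9 + 6·22 = 283; Σxᵢ² = 69; σ²/τ² = 2.
β̂_MAP = 283 / (69 + 2) = 283/71 ≈ 3.986.

β̂_MAP = 3.986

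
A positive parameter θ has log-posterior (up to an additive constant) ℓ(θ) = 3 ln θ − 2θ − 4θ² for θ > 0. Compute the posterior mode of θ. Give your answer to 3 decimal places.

ℓ'(θ) = 3/θ − 2 − 8θ. Setting this to zero and multiplying by θ: 8θ² + 2θ − 3 = 0.
θ = (−2 + √(2² + 4·8·3)) / (2·8) = (−2 + √100) / 16 = (−2 + 10)/16 = 1/2.
ℓ''(θ) = −3/θ² − 8 < 0, confirming a maximum.

θ̂_MAP = 0.500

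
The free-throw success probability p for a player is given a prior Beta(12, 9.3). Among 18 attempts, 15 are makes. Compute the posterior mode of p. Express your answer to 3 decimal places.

Prior: Beta(12, 9.3).
Data: 15 successes in 18 trials. The binomial likelihood contributes p^15(1−p)^3, so the posterior is Beta(12+15, 9.3+3) = Beta(27, 12.3).
For Beta(a, b) with a, b > 1 the mode is (a−1)/(a+b−2) = 26/37.3 ≈ 0.697.

p̂_MAP = 0.697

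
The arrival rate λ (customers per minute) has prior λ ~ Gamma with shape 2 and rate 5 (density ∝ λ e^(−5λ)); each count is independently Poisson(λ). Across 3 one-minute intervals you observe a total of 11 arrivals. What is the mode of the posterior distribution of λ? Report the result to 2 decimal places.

Σxᵢ = 11, n = 3.
Posterior ∝ λe^(−5λ) · λ^11e^(−3λ) = λ^12e^(−8λ), i.e. Gamma(shape=13, rate=8).
The mode of a Gamma(a, b) with a ≥ 1 (shape–rate) is (a−1)/b = 12/8 ≈ 1.50.

λ̂_MAP = 1.50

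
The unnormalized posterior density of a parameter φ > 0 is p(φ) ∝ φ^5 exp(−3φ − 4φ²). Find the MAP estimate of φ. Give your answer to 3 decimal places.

φ̂_MAP = 0.625

ℓ'(φ) = 5/φ − 3 − 8φ. Setting this to zero and multiplying by φ: 8φ² + 3φ − 5 = 0.
φ = (−3 + √(3² + 4·8·5)) / (2·8) = (−3 + √169) / 16 = (−3 + 13)/16 = 5/8.
ℓ''(φ) = −5/φ² − 8 < 0, confirming a maximum.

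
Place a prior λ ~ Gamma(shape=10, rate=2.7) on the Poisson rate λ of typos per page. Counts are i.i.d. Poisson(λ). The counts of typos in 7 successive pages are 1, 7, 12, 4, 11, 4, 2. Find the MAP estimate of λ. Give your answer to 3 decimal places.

λ̂_MAP = 5.155

Σxᵢ = 1+7+12+4+11+4+2 = 41, with n = 7.
Posterior ∝ λ^9e^(−2.7λ) · λ^41e^(−7λ) = λ^50e^(−9.7λ), i.e. Gamma(shape=51, rate=9.7).
The mode of a Gamma(a, b) with a ≥ 1 (shape–rate) is (a−1)/b = 50/9.7 ≈ 5.155.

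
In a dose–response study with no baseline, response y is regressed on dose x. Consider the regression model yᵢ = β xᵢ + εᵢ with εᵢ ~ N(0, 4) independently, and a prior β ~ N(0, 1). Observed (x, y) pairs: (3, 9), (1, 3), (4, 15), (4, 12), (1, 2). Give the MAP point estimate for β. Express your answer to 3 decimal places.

log p(β | y) = −Σ(yᵢ − βxᵢ)²/(2·4) − β²/(2·1) + const.
Setting the derivative to zero: Σxᵢ(yᵢ − βxᵢ)/4 − β/1 = 0, so β = Σxᵢyᵢ / (Σxᵢ² + σ²/τ²).
Σxᵢyᵢ = 3·9 + 1·3 + 4·15 + 4·12 + 1·2 = 140; Σxᵢ² = 43; σ²/τ² = 4.
β̂_MAP = 140 / (43 + 4) = 140/47 ≈ 2.979.

β̂_MAP = 2.979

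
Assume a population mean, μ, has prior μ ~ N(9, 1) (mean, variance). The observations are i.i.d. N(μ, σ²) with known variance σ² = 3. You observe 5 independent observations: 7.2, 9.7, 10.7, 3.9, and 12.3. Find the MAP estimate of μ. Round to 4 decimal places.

μ̂_MAP = 8.8500

n = 5; x̄ = (7.2 + 9.7 + 10.7 + 3.9 + 12.3)/5 = 43.8/5 = 8.76.
For a Normal prior and Normal likelihood with known variance, the posterior is Normal; its mode equals its mean, the precision-weighted average.
Prior precision 1/σ₀² = 1/1 = 1; data precision n/σ² = 5/3.
μ̂ = (1·9 + (5/3)·8.76) / (1 + 5/3) = 23.6/(8/3) = 8.8500.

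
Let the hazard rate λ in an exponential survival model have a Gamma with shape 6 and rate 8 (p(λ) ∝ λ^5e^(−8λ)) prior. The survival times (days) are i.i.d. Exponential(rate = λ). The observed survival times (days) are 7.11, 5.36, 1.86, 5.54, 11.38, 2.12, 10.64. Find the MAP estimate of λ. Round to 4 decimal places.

The Exponential(rate=λ) likelihood is ∝ λ^n e^(−λΣtᵢ). Here n = 7 and Σtᵢ = 7.11 + 5.36 + 1.86 + 5.54 + 11.38 + 2.12 + 10.64 = 44.01.
Posterior ∝ λ^5e^(−8λ) · λ^7e^(−44.01λ) = λ^12e^(−52.01λ), i.e. Gamma(13, 52.01).
Mode = (a−1)/b = 12/52.01 ≈ 0.2307.

λ̂_MAP = 0.2307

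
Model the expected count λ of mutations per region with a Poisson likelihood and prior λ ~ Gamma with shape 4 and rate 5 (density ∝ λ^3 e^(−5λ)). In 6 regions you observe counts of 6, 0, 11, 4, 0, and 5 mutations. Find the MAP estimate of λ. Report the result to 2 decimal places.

Σxᵢ = 6+0+11+4+0+5 = 26, with n = 6.
Posterior ∝ λ^3e^(−5λ) · λ^26e^(−6λ) = λ^29e^(−11λ), i.e. Gamma(shape=30, rate=11).
The mode of a Gamma(a, b) with a ≥ 1 (shape–rate) is (a−1)/b = 29/11 ≈ 2.64.

λ̂_MAP = 2.64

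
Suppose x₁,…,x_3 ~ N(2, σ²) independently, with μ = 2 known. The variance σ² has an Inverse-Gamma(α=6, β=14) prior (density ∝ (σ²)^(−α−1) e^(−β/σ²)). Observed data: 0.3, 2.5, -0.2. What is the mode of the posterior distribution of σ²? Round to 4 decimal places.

Sum of squared deviations about the known mean: SS = (0.3−2)² + (2.5−2)² + (-0.2−2)² = 7.98.
The Normal likelihood contributes (σ²)^(−n/2) exp(−SS/(2σ²)), so the posterior is Inverse-Gamma(α + n/2, β + SS/2) = Inverse-Gamma(7.5, 17.99).
The mode of Inverse-Gamma(a, b) is b/(a+1) = 17.99/8.5 ≈ 2.1165.

σ̂²_MAP = 2.1165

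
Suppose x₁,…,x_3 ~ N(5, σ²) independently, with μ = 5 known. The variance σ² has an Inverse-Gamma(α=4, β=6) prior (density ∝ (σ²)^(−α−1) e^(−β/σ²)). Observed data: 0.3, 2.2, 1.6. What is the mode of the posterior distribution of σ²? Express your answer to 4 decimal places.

σ̂²_MAP = 4.1146

Sum of squared deviations about the known mean: SS = (0.3−5)² + (2.2−5)² + (1.6−5)² = 41.49.
The Normal likelihood contributes (σ²)^(−n/2) exp(−SS/(2σ²)), so the posterior is Inverse-Gamma(α + n/2, β + SS/2) = Inverse-Gamma(5.5, 26.745).
The mode of Inverse-Gamma(a, b) is b/(a+1) = 26.745/6.5 ≈ 4.1146.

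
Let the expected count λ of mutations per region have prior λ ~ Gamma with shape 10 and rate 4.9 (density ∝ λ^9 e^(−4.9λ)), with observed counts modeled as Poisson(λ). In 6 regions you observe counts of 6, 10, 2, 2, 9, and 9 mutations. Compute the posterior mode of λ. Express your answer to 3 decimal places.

Σxᵢ = 6+10+2+2+9+9 = 38, with n = 6.
Posterior ∝ λ^9e^(−4.9λ) · λ^38e^(−6λ) = λ^47e^(−10.9λ), i.e. Gamma(shape=48, rate=10.9).
The mode of a Gamma(a, b) with a ≥ 1 (shape–rate) is (a−1)/b = 47/10.9 ≈ 4.312.

λ̂_MAP = 4.312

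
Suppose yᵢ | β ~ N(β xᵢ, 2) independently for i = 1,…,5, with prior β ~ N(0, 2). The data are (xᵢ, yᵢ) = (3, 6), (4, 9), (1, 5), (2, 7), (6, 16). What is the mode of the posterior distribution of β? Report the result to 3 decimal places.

log p(β | y) = −Σ(yᵢ − βxᵢ)²/(2·2) − β²/(2·2) + const.
Setting the derivative to zero: Σxᵢ(yᵢ − βxᵢ)/2 − β/2 = 0, so β = Σxᵢyᵢ / (Σxᵢ² + σ²/τ²).
Σxᵢyᵢ = 3·6 + 4·9 + 1·5 + 2·7 + 6·16 = 169; Σxᵢ² = 66; σ²/τ² = 1.
β̂_MAP = 169 / (66 + 1) = 169/67 ≈ 2.522.

β̂_MAP = 2.522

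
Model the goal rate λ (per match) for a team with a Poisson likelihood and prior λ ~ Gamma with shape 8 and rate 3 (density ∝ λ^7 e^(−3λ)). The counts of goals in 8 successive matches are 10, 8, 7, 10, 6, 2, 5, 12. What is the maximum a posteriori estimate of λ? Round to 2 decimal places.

λ̂_MAP = 6.09

Σxᵢ = 10+8+7+10+6+2+5+12 = 60, with n = 8.
Posterior ∝ λ^7e^(−3λ) · λ^60e^(−8λ) = λ^67e^(−11λ), i.e. Gamma(shape=68, rate=11).
The mode of a Gamma(a, b) with a ≥ 1 (shape–rate) is (a−1)/b = 67/11 ≈ 6.09.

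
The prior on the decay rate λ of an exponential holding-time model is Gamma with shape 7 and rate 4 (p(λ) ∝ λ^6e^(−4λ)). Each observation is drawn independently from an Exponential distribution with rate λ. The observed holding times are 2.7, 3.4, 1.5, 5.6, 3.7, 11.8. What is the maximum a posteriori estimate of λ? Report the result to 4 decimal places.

λ̂_MAP = 0.3670

The Exponential(rate=λ) likelihood is ∝ λ^n e^(−λΣtᵢ). Here n = 6 and Σtᵢ = 2.7 + 3.4 + 1.5 + 5.6 + 3.7 + 11.8 = 28.7.
Posterior ∝ λ^6e^(−4λ) · λ^6e^(−28.7λ) = λ^12e^(−32.7λ), i.e. Gamma(13, 32.7).
Mode = (a−1)/b = 12/32.7 ≈ 0.3670.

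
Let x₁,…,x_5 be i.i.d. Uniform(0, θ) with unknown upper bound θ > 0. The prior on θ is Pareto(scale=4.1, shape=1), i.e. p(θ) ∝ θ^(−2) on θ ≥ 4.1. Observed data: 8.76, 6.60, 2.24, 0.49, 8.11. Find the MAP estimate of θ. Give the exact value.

θ̂_MAP = 8.76

The Uniform(0, θ) likelihood is θ^(−n) for θ ≥ max(xᵢ), zero otherwise. Here max(xᵢ) = 8.76.
Posterior ∝ θ^(−2) · θ^(−5) = θ^(−7) on θ ≥ max(4.1, 8.76) = 8.76.
This density is strictly decreasing in θ, so the posterior mode lies at the lower boundary of the support.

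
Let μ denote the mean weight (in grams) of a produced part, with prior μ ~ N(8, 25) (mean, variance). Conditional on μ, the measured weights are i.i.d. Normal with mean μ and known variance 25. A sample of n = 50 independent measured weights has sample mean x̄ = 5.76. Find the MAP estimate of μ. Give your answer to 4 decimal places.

μ̂_MAP = 5.8039

n = 50, x̄ = 5.76.
For a Normal prior and Normal likelihood with known variance, the posterior is Normal; its mode equals its mean, the precision-weighted average.
Prior precision 1/σ₀² = 1/25 = 0.04; data precision n/σ² = 50/25 = 2.
μ̂ = (0.04·8 + 2·5.76) / (0.04 + 2) = 11.84/2.04 = 296/51 ≈ 5.8039.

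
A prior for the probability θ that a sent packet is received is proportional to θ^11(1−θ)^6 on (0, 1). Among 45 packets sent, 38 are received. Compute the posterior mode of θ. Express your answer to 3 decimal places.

θ̂_MAP = 0.790

The prior density ∝ θ^11(1−θ)^6 is the kernel of Beta(12, 7).
Data: 38 successes in 45 trials. The binomial likelihood contributes θ^38(1−θ)^7, so the posterior is Beta(12+38, 7+7) = Beta(50, 14).
For Beta(a, b) with a, b > 1 the mode is (a−1)/(a+b−2) = 49/62 ≈ 0.790.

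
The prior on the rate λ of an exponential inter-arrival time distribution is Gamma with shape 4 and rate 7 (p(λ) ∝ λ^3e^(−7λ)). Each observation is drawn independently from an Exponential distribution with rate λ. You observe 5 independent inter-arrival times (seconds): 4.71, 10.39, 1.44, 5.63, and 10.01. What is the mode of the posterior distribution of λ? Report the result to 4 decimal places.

λ̂_MAP = 0.2042

The Exponential(rate=λ) likelihood is ∝ λ^n e^(−λΣtᵢ). Here n = 5 and Σtᵢ = 4.71 + 10.39 + 1.44 + 5.63 + 10.01 = 32.18.
Posterior ∝ λ^3e^(−7λ) · λ^5e^(−32.18λ) = λ^8e^(−39.18λ), i.e. Gamma(9, 39.18).
Mode = (a−1)/b = 8/39.18 ≈ 0.2042.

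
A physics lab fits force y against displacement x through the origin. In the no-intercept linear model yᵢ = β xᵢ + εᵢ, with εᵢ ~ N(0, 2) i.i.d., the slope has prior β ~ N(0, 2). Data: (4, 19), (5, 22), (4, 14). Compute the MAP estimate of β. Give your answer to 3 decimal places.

log p(β | y) = −Σ(yᵢ − βxᵢ)²/(2·2) − β²/(2·2) + const.
Setting the derivative to zero: Σxᵢ(yᵢ − βxᵢ)/2 − β/2 = 0, so β = Σxᵢyᵢ / (Σxᵢ² + σ²/τ²).
Σxᵢyᵢ = 4·19 + 5·22 + 4·14 = 242; Σxᵢ² = 57; σ²/τ² = 1.
β̂_MAP = 242 / (57 + 1) = 242/58 ≈ 4.172.

β̂_MAP = 4.172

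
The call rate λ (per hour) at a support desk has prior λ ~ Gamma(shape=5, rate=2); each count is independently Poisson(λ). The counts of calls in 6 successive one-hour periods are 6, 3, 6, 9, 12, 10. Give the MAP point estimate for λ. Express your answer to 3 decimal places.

Σxᵢ = 6+3+6+9+12+10 = 46, with n = 6.
Posterior ∝ λ^4e^(−2λ) · λ^46e^(−6λ) = λ^50e^(−8λ), i.e. Gamma(shape=51, rate=8).
The mode of a Gamma(a, b) with a ≥ 1 (shape–rate) is (a−1)/b = 50/8 ≈ 6.250.

λ̂_MAP = 6.250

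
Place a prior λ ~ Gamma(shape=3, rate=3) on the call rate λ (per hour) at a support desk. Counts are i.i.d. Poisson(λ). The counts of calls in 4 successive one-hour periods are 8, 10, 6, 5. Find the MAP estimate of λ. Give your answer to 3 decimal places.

λ̂_MAP = 4.429

Σxᵢ = 8+10+6+5 = 29, with n = 4.
Posterior ∝ λ^2e^(−3λ) · λ^29e^(−4λ) = λ^31e^(−7λ), i.e. Gamma(shape=32, rate=7).
The mode of a Gamma(a, b) with a ≥ 1 (shape–rate) is (a−1)/b = 31/7 ≈ 4.429.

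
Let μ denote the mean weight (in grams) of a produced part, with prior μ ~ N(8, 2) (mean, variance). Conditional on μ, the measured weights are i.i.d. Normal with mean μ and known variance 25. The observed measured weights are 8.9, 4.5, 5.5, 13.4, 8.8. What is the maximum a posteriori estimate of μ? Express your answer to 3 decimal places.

μ̂_MAP = 8.063

n = 5; x̄ = (8.9 + 4.5 + 5.5 + 13.4 + 8.8)/5 = 41.1/5 = 8.22.
For a Normal prior and Normal likelihood with known variance, the posterior is Normal; its mode equals its mean, the precision-weighted average.
Prior precision 1/σ₀² = 1/2 = 0.5; data precision n/σ² = 5/25 = 0.2.
μ̂ = (0.5·8 + 0.2·8.22) / (0.5 + 0.2) = 5.644/0.7 = 1411/175 ≈ 8.063.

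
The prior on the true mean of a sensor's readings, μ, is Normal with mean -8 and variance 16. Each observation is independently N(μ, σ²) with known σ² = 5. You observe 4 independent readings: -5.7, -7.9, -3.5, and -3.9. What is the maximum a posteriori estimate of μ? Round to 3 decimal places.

μ̂_MAP = -5.449

n = 4; x̄ = ((-5.7) + (-7.9) + (-3.5) + (-3.9))/4 = -21/4 = -5.25.
For a Normal prior and Normal likelihood with known variance, the posterior is Normal; its mode equals its mean, the precision-weighted average.
Prior precision 1/σ₀² = 1/16 = 0.0625; data precision n/σ² = 4/5 = 0.8.
μ̂ = (0.0625·(-8) + 0.8·(-5.25)) / (0.0625 + 0.8) = (-4.7)/0.8625 = -376/69 ≈ -5.449.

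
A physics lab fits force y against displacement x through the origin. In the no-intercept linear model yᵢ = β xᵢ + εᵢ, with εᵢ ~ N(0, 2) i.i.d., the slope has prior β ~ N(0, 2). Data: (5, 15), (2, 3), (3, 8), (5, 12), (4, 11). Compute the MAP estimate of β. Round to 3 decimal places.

log p(β | y) = −Σ(yᵢ − βxᵢ)²/(2·2) − β²/(2·2) + const.
Setting the derivative to zero: Σxᵢ(yᵢ − βxᵢ)/2 − β/2 = 0, so β = Σxᵢyᵢ / (Σxᵢ² + σ²/τ²).
Σxᵢyᵢ = 5·15 + 2·3 + 3·8 + 5·12 + 4·11 = 209; Σxᵢ² = 79; σ²/τ² = 1.
β̂_MAP = 209 / (79 + 1) = 209/80 ≈ 2.613.

β̂_MAP = 2.613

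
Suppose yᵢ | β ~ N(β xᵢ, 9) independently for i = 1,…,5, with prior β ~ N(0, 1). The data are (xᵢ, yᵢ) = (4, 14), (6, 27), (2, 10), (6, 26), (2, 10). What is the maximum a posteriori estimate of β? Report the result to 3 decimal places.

log p(β | y) = −Σ(yᵢ − βxᵢ)²/(2·9) − β²/(2·1) + const.
Setting the derivative to zero: Σxᵢ(yᵢ − βxᵢ)/9 − β/1 = 0, so β = Σxᵢyᵢ / (Σxᵢ² + σ²/τ²).
Σxᵢyᵢ = 4·14 + 6·27 + 2·10 + 6·26 + 2·10 = 414; Σxᵢ² = 96; σ²/τ² = 9.
β̂_MAP = 414 / (96 + 9) = 414/105 ≈ 3.943.

β̂_MAP = 3.943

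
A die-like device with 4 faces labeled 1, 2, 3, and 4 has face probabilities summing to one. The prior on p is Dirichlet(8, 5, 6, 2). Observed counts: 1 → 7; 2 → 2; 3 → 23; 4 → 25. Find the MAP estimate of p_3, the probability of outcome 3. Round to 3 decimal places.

MAP estimate: 0.378

The posterior is Dirichlet(αᵢ + nᵢ) = Dirichlet(15, 7, 29, 27).
For a Dirichlet(a₁,…,a_K) with all aᵢ > 1, the mode has j-th component (aⱼ − 1)/(Σaᵢ − K).
Here Σaᵢ = 78 and K = 4, so p_3 = (29 − 1)/(78 − 4) = 28/74 ≈ 0.378.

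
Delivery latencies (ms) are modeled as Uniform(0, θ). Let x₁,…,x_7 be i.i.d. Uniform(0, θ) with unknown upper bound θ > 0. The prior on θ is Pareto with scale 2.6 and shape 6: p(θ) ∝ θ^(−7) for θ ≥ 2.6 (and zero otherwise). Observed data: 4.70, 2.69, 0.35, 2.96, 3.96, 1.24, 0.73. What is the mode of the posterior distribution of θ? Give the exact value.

The Uniform(0, θ) likelihood is θ^(−n) for θ ≥ max(xᵢ), zero otherwise. Here max(xᵢ) = 4.70.
Posterior ∝ θ^(−7) · θ^(−7) = θ^(−14) on θ ≥ max(2.6, 4.70) = 4.70.
This density is strictly decreasing in θ, so the posterior mode lies at the lower boundary of the support.

θ̂_MAP = 4.70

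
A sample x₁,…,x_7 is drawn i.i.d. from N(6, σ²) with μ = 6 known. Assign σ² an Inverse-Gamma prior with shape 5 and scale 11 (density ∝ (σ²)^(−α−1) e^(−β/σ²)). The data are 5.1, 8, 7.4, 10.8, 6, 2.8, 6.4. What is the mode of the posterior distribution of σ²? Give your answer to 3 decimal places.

Sum of squared deviations about the known mean: SS = (5.1−6)² + (8−6)² + (7.4−6)² + (10.8−6)² + (6−6)² + (2.8−6)² + (6.4−6)² = 40.21.
The Normal likelihood contributes (σ²)^(−n/2) exp(−SS/(2σ²)), so the posterior is Inverse-Gamma(α + n/2, β + SS/2) = Inverse-Gamma(8.5, 31.105).
The mode of Inverse-Gamma(a, b) is b/(a+1) = 31.105/9.5 ≈ 3.274.

σ̂²_MAP = 3.274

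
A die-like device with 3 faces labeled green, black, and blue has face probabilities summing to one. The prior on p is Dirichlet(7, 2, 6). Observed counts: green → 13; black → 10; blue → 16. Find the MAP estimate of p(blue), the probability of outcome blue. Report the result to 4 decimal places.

MAP estimate of p(blue) = 0.4118

The posterior is Dirichlet(αᵢ + nᵢ) = Dirichlet(20, 12, 22).
For a Dirichlet(a₁,…,a_K) with all aᵢ > 1, the mode has j-th component (aⱼ − 1)/(Σaᵢ − K).
Here Σaᵢ = 54 and K = 3, so p(blue) = (22 − 1)/(54 − 3) = 21/51 ≈ 0.4118.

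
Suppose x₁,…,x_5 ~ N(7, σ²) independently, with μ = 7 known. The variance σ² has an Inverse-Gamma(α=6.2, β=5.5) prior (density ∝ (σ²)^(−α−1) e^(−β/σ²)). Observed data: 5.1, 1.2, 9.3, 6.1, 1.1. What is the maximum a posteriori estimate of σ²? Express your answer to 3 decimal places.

σ̂²_MAP = 4.596

Sum of squared deviations about the known mean: SS = (5.1−7)² + (1.2−7)² + (9.3−7)² + (6.1−7)² + (1.1−7)² = 78.16.
The Normal likelihood contributes (σ²)^(−n/2) exp(−SS/(2σ²)), so the posterior is Inverse-Gamma(α + n/2, β + SS/2) = Inverse-Gamma(8.7, 44.58).
The mode of Inverse-Gamma(a, b) is b/(a+1) = 44.58/9.7 ≈ 4.596.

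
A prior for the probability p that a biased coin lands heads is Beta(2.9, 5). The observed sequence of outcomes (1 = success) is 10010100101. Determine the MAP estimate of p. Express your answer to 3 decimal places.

Prior: Beta(2.9, 5).
Data: 5 successes in 11 trials (from the sequence). The binomial likelihood contributes p^5(1−p)^6, so the posterior is Beta(2.9+5, 5+6) = Beta(7.9, 11).
For Beta(a, b) with a, b > 1 the mode is (a−1)/(a+b−2) = 6.9/16.9 ≈ 0.408.

p̂_MAP = 0.408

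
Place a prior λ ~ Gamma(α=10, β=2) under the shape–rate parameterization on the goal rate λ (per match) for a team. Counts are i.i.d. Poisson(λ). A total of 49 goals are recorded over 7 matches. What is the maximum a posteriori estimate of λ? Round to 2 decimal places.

Σxᵢ = 49, n = 7.
Posterior ∝ λ^9e^(−2λ) · λ^49e^(−7λ) = λ^58e^(−9λ), i.e. Gamma(shape=59, rate=9).
The mode of a Gamma(a, b) with a ≥ 1 (shape–rate) is (a−1)/b = 58/9 ≈ 6.44.

λ̂_MAP = 6.44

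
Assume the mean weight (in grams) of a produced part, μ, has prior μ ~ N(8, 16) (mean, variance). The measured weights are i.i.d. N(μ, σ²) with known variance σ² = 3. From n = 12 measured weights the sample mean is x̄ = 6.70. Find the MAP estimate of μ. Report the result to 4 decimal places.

μ̂_MAP = 6.7200

n = 12, x̄ = 6.70.
For a Normal prior and Normal likelihood with known variance, the posterior is Normal; its mode equals its mean, the precision-weighted average.
Prior precision 1/σ₀² = 1/16 = 0.0625; data precision n/σ² = 12/3 = 4.
μ̂ = (0.0625·8 + 4·6.7) / (0.0625 + 4) = 27.3/4.0625 = 6.7200.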